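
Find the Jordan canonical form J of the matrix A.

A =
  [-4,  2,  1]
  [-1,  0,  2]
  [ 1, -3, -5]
J_3(-3)

The characteristic polynomial is
  det(x·I − A) = x^3 + 9*x^2 + 27*x + 27 = (x + 3)^3

Eigenvalues and multiplicities (the geometric multiplicity of λ is n − rank(A − λI), which equals the number of Jordan blocks for λ):
  λ = -3: algebraic multiplicity = 3, geometric multiplicity = 1

Determining the block sizes for each eigenvalue:
  λ = -3: one block (gm = 1), so the single block has size am = 3 → block sizes [3]

Assembling the blocks gives a Jordan form
J =
  [-3,  1,  0]
  [ 0, -3,  1]
  [ 0,  0, -3]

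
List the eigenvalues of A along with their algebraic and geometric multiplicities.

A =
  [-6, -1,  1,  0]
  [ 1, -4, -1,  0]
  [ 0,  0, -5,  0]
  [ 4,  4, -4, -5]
λ = -5: alg = 4, geom = 3

Step 1 — factor the characteristic polynomial to read off the algebraic multiplicities:
  χ_A(x) = (x + 5)^4

Step 2 — compute geometric multiplicities via the rank-nullity identity g(λ) = n − rank(A − λI):
  rank(A − (-5)·I) = 1, so dim ker(A − (-5)·I) = n − 1 = 3

Summary:
  λ = -5: algebraic multiplicity = 4, geometric multiplicity = 3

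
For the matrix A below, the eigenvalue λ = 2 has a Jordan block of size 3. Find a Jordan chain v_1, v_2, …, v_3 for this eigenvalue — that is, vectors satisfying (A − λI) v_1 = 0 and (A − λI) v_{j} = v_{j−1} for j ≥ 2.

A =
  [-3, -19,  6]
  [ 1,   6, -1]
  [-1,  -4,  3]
A Jordan chain for λ = 2 of length 3:
v_1 = (-5, 1, -1)ᵀ
v_2 = (-19, 4, -4)ᵀ
v_3 = (0, 1, 0)ᵀ

Let N = A − (2)·I. We want v_3 with N^3 v_3 = 0 but N^2 v_3 ≠ 0; then v_{j-1} := N · v_j for j = 3, …, 2.

Pick v_3 = (0, 1, 0)ᵀ.
Then v_2 = N · v_3 = (-19, 4, -4)ᵀ.
Then v_1 = N · v_2 = (-5, 1, -1)ᵀ.

Sanity check: (A − (2)·I) v_1 = (0, 0, 0)ᵀ = 0. ✓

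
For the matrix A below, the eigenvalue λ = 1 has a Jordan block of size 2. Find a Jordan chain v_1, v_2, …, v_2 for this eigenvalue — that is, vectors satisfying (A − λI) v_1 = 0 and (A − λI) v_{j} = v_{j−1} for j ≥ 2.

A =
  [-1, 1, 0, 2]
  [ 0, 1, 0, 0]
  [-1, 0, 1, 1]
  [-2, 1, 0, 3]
A Jordan chain for λ = 1 of length 2:
v_1 = (-2, 0, -1, -2)ᵀ
v_2 = (1, 0, 0, 0)ᵀ

Let N = A − (1)·I. We want v_2 with N^2 v_2 = 0 but N^1 v_2 ≠ 0; then v_{j-1} := N · v_j for j = 2, …, 2.

Pick v_2 = (1, 0, 0, 0)ᵀ.
Then v_1 = N · v_2 = (-2, 0, -1, -2)ᵀ.

Sanity check: (A − (1)·I) v_1 = (0, 0, 0, 0)ᵀ = 0. ✓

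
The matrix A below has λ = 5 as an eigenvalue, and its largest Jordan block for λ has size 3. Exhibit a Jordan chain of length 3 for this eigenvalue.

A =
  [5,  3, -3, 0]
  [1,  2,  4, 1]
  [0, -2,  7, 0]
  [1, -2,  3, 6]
A Jordan chain for λ = 5 of length 3:
v_1 = (3, -2, -2, -1)ᵀ
v_2 = (0, 1, 0, 1)ᵀ
v_3 = (1, 0, 0, 0)ᵀ

Let N = A − (5)·I. We want v_3 with N^3 v_3 = 0 but N^2 v_3 ≠ 0; then v_{j-1} := N · v_j for j = 3, …, 2.

Pick v_3 = (1, 0, 0, 0)ᵀ.
Then v_2 = N · v_3 = (0, 1, 0, 1)ᵀ.
Then v_1 = N · v_2 = (3, -2, -2, -1)ᵀ.

Sanity check: (A − (5)·I) v_1 = (0, 0, 0, 0)ᵀ = 0. ✓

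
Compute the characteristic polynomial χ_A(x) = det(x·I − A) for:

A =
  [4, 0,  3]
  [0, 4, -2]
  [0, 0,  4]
x^3 - 12*x^2 + 48*x - 64

Expanding det(x·I − A) (e.g. by cofactor expansion or by noting that A is similar to its Jordan form J, which has the same characteristic polynomial as A) gives
  χ_A(x) = x^3 - 12*x^2 + 48*x - 64
which factors as (x - 4)^3. The eigenvalues (with algebraic multiplicities) are λ = 4 with multiplicity 3.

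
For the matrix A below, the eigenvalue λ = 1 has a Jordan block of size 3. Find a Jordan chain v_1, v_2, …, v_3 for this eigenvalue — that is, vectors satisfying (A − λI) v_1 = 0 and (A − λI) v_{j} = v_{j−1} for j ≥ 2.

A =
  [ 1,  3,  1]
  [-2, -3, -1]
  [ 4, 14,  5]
A Jordan chain for λ = 1 of length 3:
v_1 = (-2, 4, -12)ᵀ
v_2 = (0, -2, 4)ᵀ
v_3 = (1, 0, 0)ᵀ

Let N = A − (1)·I. We want v_3 with N^3 v_3 = 0 but N^2 v_3 ≠ 0; then v_{j-1} := N · v_j for j = 3, …, 2.

Pick v_3 = (1, 0, 0)ᵀ.
Then v_2 = N · v_3 = (0, -2, 4)ᵀ.
Then v_1 = N · v_2 = (-2, 4, -12)ᵀ.

Sanity check: (A − (1)·I) v_1 = (0, 0, 0)ᵀ = 0. ✓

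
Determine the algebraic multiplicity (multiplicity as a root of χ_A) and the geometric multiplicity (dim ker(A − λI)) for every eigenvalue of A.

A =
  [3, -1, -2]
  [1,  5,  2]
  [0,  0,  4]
λ = 4: alg = 3, geom = 2

Step 1 — factor the characteristic polynomial to read off the algebraic multiplicities:
  χ_A(x) = (x - 4)^3

Step 2 — compute geometric multiplicities via the rank-nullity identity g(λ) = n − rank(A − λI):
  rank(A − (4)·I) = 1, so dim ker(A − (4)·I) = n − 1 = 2

Summary:
  λ = 4: algebraic multiplicity = 3, geometric multiplicity = 2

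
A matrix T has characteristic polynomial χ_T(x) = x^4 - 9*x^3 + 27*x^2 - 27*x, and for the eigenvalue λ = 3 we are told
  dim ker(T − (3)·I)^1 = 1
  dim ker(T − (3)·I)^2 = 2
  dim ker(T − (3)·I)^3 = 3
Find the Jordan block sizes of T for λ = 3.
Block sizes for λ = 3: [3]

From the dimensions of kernels of powers, the number of Jordan blocks of size at least j is d_j − d_{j−1} where d_j = dim ker(N^j) (with d_0 = 0). Computing the differences gives [1, 1, 1].
The number of blocks of size exactly k is (#blocks of size ≥ k) − (#blocks of size ≥ k + 1), so the partition is: 1 block(s) of size 3.
In nonincreasing order the block sizes are [3].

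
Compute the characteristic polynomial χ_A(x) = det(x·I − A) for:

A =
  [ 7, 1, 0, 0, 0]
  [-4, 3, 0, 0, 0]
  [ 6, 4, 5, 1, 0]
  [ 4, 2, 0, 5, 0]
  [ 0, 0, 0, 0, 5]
x^5 - 25*x^4 + 250*x^3 - 1250*x^2 + 3125*x - 3125

Expanding det(x·I − A) (e.g. by cofactor expansion or by noting that A is similar to its Jordan form J, which has the same characteristic polynomial as A) gives
  χ_A(x) = x^5 - 25*x^4 + 250*x^3 - 1250*x^2 + 3125*x - 3125
which factors as (x - 5)^5. The eigenvalues (with algebraic multiplicities) are λ = 5 with multiplicity 5.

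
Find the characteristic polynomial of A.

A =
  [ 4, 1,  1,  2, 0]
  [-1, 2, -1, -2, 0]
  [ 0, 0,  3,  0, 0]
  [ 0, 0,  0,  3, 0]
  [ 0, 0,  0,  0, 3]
x^5 - 15*x^4 + 90*x^3 - 270*x^2 + 405*x - 243

Expanding det(x·I − A) (e.g. by cofactor expansion or by noting that A is similar to its Jordan form J, which has the same characteristic polynomial as A) gives
  χ_A(x) = x^5 - 15*x^4 + 90*x^3 - 270*x^2 + 405*x - 243
which factors as (x - 3)^5. The eigenvalues (with algebraic multiplicities) are λ = 3 with multiplicity 5.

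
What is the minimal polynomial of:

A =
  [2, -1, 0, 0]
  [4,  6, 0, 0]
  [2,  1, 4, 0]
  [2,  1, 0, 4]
x^2 - 8*x + 16

The characteristic polynomial is χ_A(x) = (x - 4)^4, so the eigenvalues are known. The minimal polynomial is
  m_A(x) = Π_λ (x − λ)^{k_λ}
where k_λ is the size of the *largest* Jordan block for λ (equivalently, the smallest k with (A − λI)^k v = 0 for every generalised eigenvector v of λ).

  λ = 4: largest Jordan block has size 2, contributing (x − 4)^2

So m_A(x) = (x - 4)^2 = x^2 - 8*x + 16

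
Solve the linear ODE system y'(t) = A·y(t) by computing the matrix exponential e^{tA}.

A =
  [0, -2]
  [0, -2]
e^{tA} =
  [1, -1 + exp(-2*t)]
  [0, exp(-2*t)]

Strategy: write A = P · J · P⁻¹ where J is a Jordan canonical form, so e^{tA} = P · e^{tJ} · P⁻¹, and e^{tJ} can be computed block-by-block.

A has Jordan form
J =
  [-2, 0]
  [ 0, 0]
(up to reordering of blocks).

Per-block formulas:
  For a 1×1 block at λ = 0: exp(t · [0]) = [e^(0t)].
  For a 1×1 block at λ = -2: exp(t · [-2]) = [e^(-2t)].

After assembling e^{tJ} and conjugating by P, we get:

e^{tA} =
  [1, -1 + exp(-2*t)]
  [0, exp(-2*t)]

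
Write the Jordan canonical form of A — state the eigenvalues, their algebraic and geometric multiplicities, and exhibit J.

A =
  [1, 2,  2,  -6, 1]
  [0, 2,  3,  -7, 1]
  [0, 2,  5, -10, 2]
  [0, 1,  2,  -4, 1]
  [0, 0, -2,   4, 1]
J_3(1) ⊕ J_2(1)

The characteristic polynomial is
  det(x·I − A) = x^5 - 5*x^4 + 10*x^3 - 10*x^2 + 5*x - 1 = (x - 1)^5

Eigenvalues and multiplicities (the geometric multiplicity of λ is n − rank(A − λI), which equals the number of Jordan blocks for λ):
  λ = 1: algebraic multiplicity = 5, geometric multiplicity = 2

Determining the block sizes for each eigenvalue:
  λ = 1: with am = 5 and gm = 2, the partition is not yet determined (e.g. several partitions of 5 into 2 parts exist). Let N = A − (1)·I. Computing rank(N^1) = 3, rank(N^2) = 1, rank(N^3) = 0; the number of blocks of size ≥ j is rank(N^{j−1}) − rank(N^j), giving [2, 2, 1]. So we have 1 block(s) of size 3, 1 block(s) of size 2 → block sizes [3, 2]

Assembling the blocks gives a Jordan form
J =
  [1, 1, 0, 0, 0]
  [0, 1, 1, 0, 0]
  [0, 0, 1, 0, 0]
  [0, 0, 0, 1, 1]
  [0, 0, 0, 0, 1]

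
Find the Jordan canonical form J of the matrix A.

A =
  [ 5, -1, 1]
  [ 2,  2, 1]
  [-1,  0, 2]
J_3(3)

The characteristic polynomial is
  det(x·I − A) = x^3 - 9*x^2 + 27*x - 27 = (x - 3)^3

Eigenvalues and multiplicities (the geometric multiplicity of λ is n − rank(A − λI), which equals the number of Jordan blocks for λ):
  λ = 3: algebraic multiplicity = 3, geometric multiplicity = 1

Determining the block sizes for each eigenvalue:
  λ = 3: one block (gm = 1), so the single block has size am = 3 → block sizes [3]

Assembling the blocks gives a Jordan form
J =
  [3, 1, 0]
  [0, 3, 1]
  [0, 0, 3]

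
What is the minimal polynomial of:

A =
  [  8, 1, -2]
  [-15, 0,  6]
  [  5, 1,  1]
x^2 - 6*x + 9

The characteristic polynomial is χ_A(x) = (x - 3)^3, so the eigenvalues are known. The minimal polynomial is
  m_A(x) = Π_λ (x − λ)^{k_λ}
where k_λ is the size of the *largest* Jordan block for λ (equivalently, the smallest k with (A − λI)^k v = 0 for every generalised eigenvector v of λ).

  λ = 3: largest Jordan block has size 2, contributing (x − 3)^2

So m_A(x) = (x - 3)^2 = x^2 - 6*x + 9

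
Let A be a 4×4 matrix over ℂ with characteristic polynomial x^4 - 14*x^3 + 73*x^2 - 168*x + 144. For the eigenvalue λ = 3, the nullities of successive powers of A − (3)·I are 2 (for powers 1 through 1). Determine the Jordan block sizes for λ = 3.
Block sizes for λ = 3: [1, 1]

From the dimensions of kernels of powers, the number of Jordan blocks of size at least j is d_j − d_{j−1} where d_j = dim ker(N^j) (with d_0 = 0). Computing the differences gives [2].
The number of blocks of size exactly k is (#blocks of size ≥ k) − (#blocks of size ≥ k + 1), so the partition is: 2 block(s) of size 1.
In nonincreasing order the block sizes are [1, 1].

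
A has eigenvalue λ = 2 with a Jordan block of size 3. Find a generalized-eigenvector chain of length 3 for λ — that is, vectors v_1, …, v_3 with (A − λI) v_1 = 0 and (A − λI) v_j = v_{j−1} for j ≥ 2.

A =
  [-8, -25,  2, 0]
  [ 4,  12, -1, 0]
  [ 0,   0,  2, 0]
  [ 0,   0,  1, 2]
A Jordan chain for λ = 2 of length 3:
v_1 = (5, -2, 0, 0)ᵀ
v_2 = (2, -1, 0, 1)ᵀ
v_3 = (0, 0, 1, 0)ᵀ

Let N = A − (2)·I. We want v_3 with N^3 v_3 = 0 but N^2 v_3 ≠ 0; then v_{j-1} := N · v_j for j = 3, …, 2.

Pick v_3 = (0, 0, 1, 0)ᵀ.
Then v_2 = N · v_3 = (2, -1, 0, 1)ᵀ.
Then v_1 = N · v_2 = (5, -2, 0, 0)ᵀ.

Sanity check: (A − (2)·I) v_1 = (0, 0, 0, 0)ᵀ = 0. ✓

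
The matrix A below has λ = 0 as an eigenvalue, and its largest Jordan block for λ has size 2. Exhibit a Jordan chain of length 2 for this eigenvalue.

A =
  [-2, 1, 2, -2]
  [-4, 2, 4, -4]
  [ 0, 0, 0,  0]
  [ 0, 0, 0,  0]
A Jordan chain for λ = 0 of length 2:
v_1 = (-2, -4, 0, 0)ᵀ
v_2 = (1, 0, 0, 0)ᵀ

Let N = A − (0)·I. We want v_2 with N^2 v_2 = 0 but N^1 v_2 ≠ 0; then v_{j-1} := N · v_j for j = 2, …, 2.

Pick v_2 = (1, 0, 0, 0)ᵀ.
Then v_1 = N · v_2 = (-2, -4, 0, 0)ᵀ.

Sanity check: (A − (0)·I) v_1 = (0, 0, 0, 0)ᵀ = 0. ✓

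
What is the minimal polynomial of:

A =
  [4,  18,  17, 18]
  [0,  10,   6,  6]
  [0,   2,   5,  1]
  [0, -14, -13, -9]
x^4 - 10*x^3 + 24*x^2 + 32*x - 128

The characteristic polynomial is χ_A(x) = (x - 4)^3*(x + 2), so the eigenvalues are known. The minimal polynomial is
  m_A(x) = Π_λ (x − λ)^{k_λ}
where k_λ is the size of the *largest* Jordan block for λ (equivalently, the smallest k with (A − λI)^k v = 0 for every generalised eigenvector v of λ).

  λ = -2: largest Jordan block has size 1, contributing (x + 2)
  λ = 4: largest Jordan block has size 3, contributing (x − 4)^3

So m_A(x) = (x - 4)^3*(x + 2) = x^4 - 10*x^3 + 24*x^2 + 32*x - 128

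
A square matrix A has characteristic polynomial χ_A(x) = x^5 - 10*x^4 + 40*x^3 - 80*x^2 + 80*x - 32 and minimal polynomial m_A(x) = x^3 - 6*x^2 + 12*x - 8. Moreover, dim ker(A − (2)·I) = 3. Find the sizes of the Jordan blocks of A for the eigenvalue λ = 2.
Block sizes for λ = 2: [3, 1, 1]

Step 1 — from the characteristic polynomial, algebraic multiplicity of λ = 2 is 5. From dim ker(A − (2)·I) = 3, there are exactly 3 Jordan blocks for λ = 2.
Step 2 — from the minimal polynomial, the factor (x − 2)^3 tells us the largest block for λ = 2 has size 3.
Step 3 — with total size 5, 3 blocks, and largest block 3, the block sizes (in nonincreasing order) are [3, 1, 1].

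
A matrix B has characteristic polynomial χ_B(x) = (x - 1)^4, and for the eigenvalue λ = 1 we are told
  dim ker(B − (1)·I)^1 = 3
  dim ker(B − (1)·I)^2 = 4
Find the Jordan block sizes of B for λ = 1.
Block sizes for λ = 1: [2, 1, 1]

From the dimensions of kernels of powers, the number of Jordan blocks of size at least j is d_j − d_{j−1} where d_j = dim ker(N^j) (with d_0 = 0). Computing the differences gives [3, 1].
The number of blocks of size exactly k is (#blocks of size ≥ k) − (#blocks of size ≥ k + 1), so the partition is: 2 block(s) of size 1, 1 block(s) of size 2.
In nonincreasing order the block sizes are [2, 1, 1].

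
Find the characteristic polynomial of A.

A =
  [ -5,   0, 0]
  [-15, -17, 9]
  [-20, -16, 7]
x^3 + 15*x^2 + 75*x + 125

Expanding det(x·I − A) (e.g. by cofactor expansion or by noting that A is similar to its Jordan form J, which has the same characteristic polynomial as A) gives
  χ_A(x) = x^3 + 15*x^2 + 75*x + 125
which factors as (x + 5)^3. The eigenvalues (with algebraic multiplicities) are λ = -5 with multiplicity 3.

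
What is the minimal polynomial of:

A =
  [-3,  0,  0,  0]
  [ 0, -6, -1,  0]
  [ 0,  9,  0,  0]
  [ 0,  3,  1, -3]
x^2 + 6*x + 9

The characteristic polynomial is χ_A(x) = (x + 3)^4, so the eigenvalues are known. The minimal polynomial is
  m_A(x) = Π_λ (x − λ)^{k_λ}
where k_λ is the size of the *largest* Jordan block for λ (equivalently, the smallest k with (A − λI)^k v = 0 for every generalised eigenvector v of λ).

  λ = -3: largest Jordan block has size 2, contributing (x + 3)^2

So m_A(x) = (x + 3)^2 = x^2 + 6*x + 9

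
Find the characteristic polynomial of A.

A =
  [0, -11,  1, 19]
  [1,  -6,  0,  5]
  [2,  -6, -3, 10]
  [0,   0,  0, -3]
x^4 + 12*x^3 + 54*x^2 + 108*x + 81

Expanding det(x·I − A) (e.g. by cofactor expansion or by noting that A is similar to its Jordan form J, which has the same characteristic polynomial as A) gives
  χ_A(x) = x^4 + 12*x^3 + 54*x^2 + 108*x + 81
which factors as (x + 3)^4. The eigenvalues (with algebraic multiplicities) are λ = -3 with multiplicity 4.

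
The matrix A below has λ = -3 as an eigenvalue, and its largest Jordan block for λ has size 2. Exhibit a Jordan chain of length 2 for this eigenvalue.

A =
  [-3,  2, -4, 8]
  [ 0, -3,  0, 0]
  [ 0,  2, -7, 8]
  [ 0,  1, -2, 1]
A Jordan chain for λ = -3 of length 2:
v_1 = (2, 0, 2, 1)ᵀ
v_2 = (0, 1, 0, 0)ᵀ

Let N = A − (-3)·I. We want v_2 with N^2 v_2 = 0 but N^1 v_2 ≠ 0; then v_{j-1} := N · v_j for j = 2, …, 2.

Pick v_2 = (0, 1, 0, 0)ᵀ.
Then v_1 = N · v_2 = (2, 0, 2, 1)ᵀ.

Sanity check: (A − (-3)·I) v_1 = (0, 0, 0, 0)ᵀ = 0. ✓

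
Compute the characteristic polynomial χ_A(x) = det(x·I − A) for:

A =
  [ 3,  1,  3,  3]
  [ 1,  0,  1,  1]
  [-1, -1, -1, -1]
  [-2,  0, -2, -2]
x^4

Expanding det(x·I − A) (e.g. by cofactor expansion or by noting that A is similar to its Jordan form J, which has the same characteristic polynomial as A) gives
  χ_A(x) = x^4
which factors as x^4. The eigenvalues (with algebraic multiplicities) are λ = 0 with multiplicity 4.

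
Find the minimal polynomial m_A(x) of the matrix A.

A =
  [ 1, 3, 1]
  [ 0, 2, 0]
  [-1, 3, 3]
x^2 - 4*x + 4

The characteristic polynomial is χ_A(x) = (x - 2)^3, so the eigenvalues are known. The minimal polynomial is
  m_A(x) = Π_λ (x − λ)^{k_λ}
where k_λ is the size of the *largest* Jordan block for λ (equivalently, the smallest k with (A − λI)^k v = 0 for every generalised eigenvector v of λ).

  λ = 2: largest Jordan block has size 2, contributing (x − 2)^2

So m_A(x) = (x - 2)^2 = x^2 - 4*x + 4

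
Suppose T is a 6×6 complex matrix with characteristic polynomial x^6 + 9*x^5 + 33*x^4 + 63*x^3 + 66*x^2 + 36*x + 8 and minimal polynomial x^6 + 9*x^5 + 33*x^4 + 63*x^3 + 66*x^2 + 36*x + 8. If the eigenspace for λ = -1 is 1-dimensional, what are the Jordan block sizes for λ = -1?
Block sizes for λ = -1: [3]

Step 1 — from the characteristic polynomial, algebraic multiplicity of λ = -1 is 3. From dim ker(T − (-1)·I) = 1, there are exactly 1 Jordan blocks for λ = -1.
Step 2 — from the minimal polynomial, the factor (x + 1)^3 tells us the largest block for λ = -1 has size 3.
Step 3 — with total size 3, 1 blocks, and largest block 3, the block sizes (in nonincreasing order) are [3].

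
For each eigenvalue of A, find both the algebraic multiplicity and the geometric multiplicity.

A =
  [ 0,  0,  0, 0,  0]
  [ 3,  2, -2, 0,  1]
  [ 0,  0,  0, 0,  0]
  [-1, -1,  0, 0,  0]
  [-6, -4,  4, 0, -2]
λ = 0: alg = 5, geom = 3

Step 1 — factor the characteristic polynomial to read off the algebraic multiplicities:
  χ_A(x) = x^5

Step 2 — compute geometric multiplicities via the rank-nullity identity g(λ) = n − rank(A − λI):
  rank(A − (0)·I) = 2, so dim ker(A − (0)·I) = n − 2 = 3

Summary:
  λ = 0: algebraic multiplicity = 5, geometric multiplicity = 3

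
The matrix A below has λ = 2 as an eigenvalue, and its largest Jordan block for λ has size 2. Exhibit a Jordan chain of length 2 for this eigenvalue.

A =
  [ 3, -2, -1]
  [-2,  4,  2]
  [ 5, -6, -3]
A Jordan chain for λ = 2 of length 2:
v_1 = (-1, 0, -1)ᵀ
v_2 = (1, 1, 0)ᵀ

Let N = A − (2)·I. We want v_2 with N^2 v_2 = 0 but N^1 v_2 ≠ 0; then v_{j-1} := N · v_j for j = 2, …, 2.

Pick v_2 = (1, 1, 0)ᵀ.
Then v_1 = N · v_2 = (-1, 0, -1)ᵀ.

Sanity check: (A − (2)·I) v_1 = (0, 0, 0)ᵀ = 0. ✓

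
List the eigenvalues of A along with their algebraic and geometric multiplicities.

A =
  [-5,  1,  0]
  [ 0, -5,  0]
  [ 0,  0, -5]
λ = -5: alg = 3, geom = 2

Step 1 — factor the characteristic polynomial to read off the algebraic multiplicities:
  χ_A(x) = (x + 5)^3

Step 2 — compute geometric multiplicities via the rank-nullity identity g(λ) = n − rank(A − λI):
  rank(A − (-5)·I) = 1, so dim ker(A − (-5)·I) = n − 1 = 2

Summary:
  λ = -5: algebraic multiplicity = 3, geometric multiplicity = 2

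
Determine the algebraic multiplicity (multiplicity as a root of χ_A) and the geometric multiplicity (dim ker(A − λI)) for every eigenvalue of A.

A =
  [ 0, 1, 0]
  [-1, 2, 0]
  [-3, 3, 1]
λ = 1: alg = 3, geom = 2

Step 1 — factor the characteristic polynomial to read off the algebraic multiplicities:
  χ_A(x) = (x - 1)^3

Step 2 — compute geometric multiplicities via the rank-nullity identity g(λ) = n − rank(A − λI):
  rank(A − (1)·I) = 1, so dim ker(A − (1)·I) = n − 1 = 2

Summary:
  λ = 1: algebraic multiplicity = 3, geometric multiplicity = 2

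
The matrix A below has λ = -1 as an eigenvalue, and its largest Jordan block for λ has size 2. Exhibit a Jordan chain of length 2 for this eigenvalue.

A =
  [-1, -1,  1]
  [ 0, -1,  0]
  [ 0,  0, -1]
A Jordan chain for λ = -1 of length 2:
v_1 = (-1, 0, 0)ᵀ
v_2 = (0, 1, 0)ᵀ

Let N = A − (-1)·I. We want v_2 with N^2 v_2 = 0 but N^1 v_2 ≠ 0; then v_{j-1} := N · v_j for j = 2, …, 2.

Pick v_2 = (0, 1, 0)ᵀ.
Then v_1 = N · v_2 = (-1, 0, 0)ᵀ.

Sanity check: (A − (-1)·I) v_1 = (0, 0, 0)ᵀ = 0. ✓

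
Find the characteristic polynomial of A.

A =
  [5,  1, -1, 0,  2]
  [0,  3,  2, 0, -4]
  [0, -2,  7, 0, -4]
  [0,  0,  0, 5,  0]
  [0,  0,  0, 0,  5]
x^5 - 25*x^4 + 250*x^3 - 1250*x^2 + 3125*x - 3125

Expanding det(x·I − A) (e.g. by cofactor expansion or by noting that A is similar to its Jordan form J, which has the same characteristic polynomial as A) gives
  χ_A(x) = x^5 - 25*x^4 + 250*x^3 - 1250*x^2 + 3125*x - 3125
which factors as (x - 5)^5. The eigenvalues (with algebraic multiplicities) are λ = 5 with multiplicity 5.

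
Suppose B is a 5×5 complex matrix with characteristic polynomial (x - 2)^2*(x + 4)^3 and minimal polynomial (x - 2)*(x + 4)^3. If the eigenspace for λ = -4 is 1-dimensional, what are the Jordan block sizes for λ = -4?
Block sizes for λ = -4: [3]

Step 1 — from the characteristic polynomial, algebraic multiplicity of λ = -4 is 3. From dim ker(B − (-4)·I) = 1, there are exactly 1 Jordan blocks for λ = -4.
Step 2 — from the minimal polynomial, the factor (x + 4)^3 tells us the largest block for λ = -4 has size 3.
Step 3 — with total size 3, 1 blocks, and largest block 3, the block sizes (in nonincreasing order) are [3].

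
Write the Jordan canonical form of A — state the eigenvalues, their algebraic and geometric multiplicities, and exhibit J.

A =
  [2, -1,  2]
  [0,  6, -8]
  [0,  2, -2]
J_2(2) ⊕ J_1(2)

The characteristic polynomial is
  det(x·I − A) = x^3 - 6*x^2 + 12*x - 8 = (x - 2)^3

Eigenvalues and multiplicities (the geometric multiplicity of λ is n − rank(A − λI), which equals the number of Jordan blocks for λ):
  λ = 2: algebraic multiplicity = 3, geometric multiplicity = 2

Determining the block sizes for each eigenvalue:
  λ = 2: 2 blocks summing to 3 forces exactly one block of size 2 and the rest size 1 → block sizes [2, 1]

Assembling the blocks gives a Jordan form
J =
  [2, 1, 0]
  [0, 2, 0]
  [0, 0, 2]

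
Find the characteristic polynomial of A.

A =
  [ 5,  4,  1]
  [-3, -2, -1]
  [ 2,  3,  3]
x^3 - 6*x^2 + 12*x - 8

Expanding det(x·I − A) (e.g. by cofactor expansion or by noting that A is similar to its Jordan form J, which has the same characteristic polynomial as A) gives
  χ_A(x) = x^3 - 6*x^2 + 12*x - 8
which factors as (x - 2)^3. The eigenvalues (with algebraic multiplicities) are λ = 2 with multiplicity 3.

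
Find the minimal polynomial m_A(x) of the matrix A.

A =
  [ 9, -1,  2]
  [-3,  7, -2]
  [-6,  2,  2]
x^2 - 12*x + 36

The characteristic polynomial is χ_A(x) = (x - 6)^3, so the eigenvalues are known. The minimal polynomial is
  m_A(x) = Π_λ (x − λ)^{k_λ}
where k_λ is the size of the *largest* Jordan block for λ (equivalently, the smallest k with (A − λI)^k v = 0 for every generalised eigenvector v of λ).

  λ = 6: largest Jordan block has size 2, contributing (x − 6)^2

So m_A(x) = (x - 6)^2 = x^2 - 12*x + 36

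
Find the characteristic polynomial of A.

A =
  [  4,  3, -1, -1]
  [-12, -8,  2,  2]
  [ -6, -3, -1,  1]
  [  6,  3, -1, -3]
x^4 + 8*x^3 + 24*x^2 + 32*x + 16

Expanding det(x·I − A) (e.g. by cofactor expansion or by noting that A is similar to its Jordan form J, which has the same characteristic polynomial as A) gives
  χ_A(x) = x^4 + 8*x^3 + 24*x^2 + 32*x + 16
which factors as (x + 2)^4. The eigenvalues (with algebraic multiplicities) are λ = -2 with multiplicity 4.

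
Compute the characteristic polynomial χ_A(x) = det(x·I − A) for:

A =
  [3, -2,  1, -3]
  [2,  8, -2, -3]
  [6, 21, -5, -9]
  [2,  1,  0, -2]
x^4 - 4*x^3 + 6*x^2 - 4*x + 1

Expanding det(x·I − A) (e.g. by cofactor expansion or by noting that A is similar to its Jordan form J, which has the same characteristic polynomial as A) gives
  χ_A(x) = x^4 - 4*x^3 + 6*x^2 - 4*x + 1
which factors as (x - 1)^4. The eigenvalues (with algebraic multiplicities) are λ = 1 with multiplicity 4.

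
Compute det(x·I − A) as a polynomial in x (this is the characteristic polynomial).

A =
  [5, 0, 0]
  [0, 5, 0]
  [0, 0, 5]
x^3 - 15*x^2 + 75*x - 125

Expanding det(x·I − A) (e.g. by cofactor expansion or by noting that A is similar to its Jordan form J, which has the same characteristic polynomial as A) gives
  χ_A(x) = x^3 - 15*x^2 + 75*x - 125
which factors as (x - 5)^3. The eigenvalues (with algebraic multiplicities) are λ = 5 with multiplicity 3.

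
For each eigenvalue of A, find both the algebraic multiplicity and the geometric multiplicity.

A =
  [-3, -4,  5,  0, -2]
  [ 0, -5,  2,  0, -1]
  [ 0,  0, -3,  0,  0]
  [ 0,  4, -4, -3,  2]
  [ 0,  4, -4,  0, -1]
λ = -3: alg = 5, geom = 3

Step 1 — factor the characteristic polynomial to read off the algebraic multiplicities:
  χ_A(x) = (x + 3)^5

Step 2 — compute geometric multiplicities via the rank-nullity identity g(λ) = n − rank(A − λI):
  rank(A − (-3)·I) = 2, so dim ker(A − (-3)·I) = n − 2 = 3

Summary:
  λ = -3: algebraic multiplicity = 5, geometric multiplicity = 3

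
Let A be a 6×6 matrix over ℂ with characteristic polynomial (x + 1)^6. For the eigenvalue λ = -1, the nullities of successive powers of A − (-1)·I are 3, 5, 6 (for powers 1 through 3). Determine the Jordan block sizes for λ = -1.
Block sizes for λ = -1: [3, 2, 1]

From the dimensions of kernels of powers, the number of Jordan blocks of size at least j is d_j − d_{j−1} where d_j = dim ker(N^j) (with d_0 = 0). Computing the differences gives [3, 2, 1].
The number of blocks of size exactly k is (#blocks of size ≥ k) − (#blocks of size ≥ k + 1), so the partition is: 1 block(s) of size 1, 1 block(s) of size 2, 1 block(s) of size 3.
In nonincreasing order the block sizes are [3, 2, 1].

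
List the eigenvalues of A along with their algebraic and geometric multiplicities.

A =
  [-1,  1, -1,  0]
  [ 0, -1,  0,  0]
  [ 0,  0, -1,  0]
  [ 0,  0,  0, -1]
λ = -1: alg = 4, geom = 3

Step 1 — factor the characteristic polynomial to read off the algebraic multiplicities:
  χ_A(x) = (x + 1)^4

Step 2 — compute geometric multiplicities via the rank-nullity identity g(λ) = n − rank(A − λI):
  rank(A − (-1)·I) = 1, so dim ker(A − (-1)·I) = n − 1 = 3

Summary:
  λ = -1: algebraic multiplicity = 4, geometric multiplicity = 3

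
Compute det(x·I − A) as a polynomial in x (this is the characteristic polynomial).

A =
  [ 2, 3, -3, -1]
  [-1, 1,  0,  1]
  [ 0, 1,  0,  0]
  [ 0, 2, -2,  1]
x^4 - 4*x^3 + 6*x^2 - 4*x + 1

Expanding det(x·I − A) (e.g. by cofactor expansion or by noting that A is similar to its Jordan form J, which has the same characteristic polynomial as A) gives
  χ_A(x) = x^4 - 4*x^3 + 6*x^2 - 4*x + 1
which factors as (x - 1)^4. The eigenvalues (with algebraic multiplicities) are λ = 1 with multiplicity 4.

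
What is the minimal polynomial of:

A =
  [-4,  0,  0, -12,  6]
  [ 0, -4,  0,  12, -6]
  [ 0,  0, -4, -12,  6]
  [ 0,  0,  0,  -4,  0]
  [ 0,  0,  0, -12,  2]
x^2 + 2*x - 8

The characteristic polynomial is χ_A(x) = (x - 2)*(x + 4)^4, so the eigenvalues are known. The minimal polynomial is
  m_A(x) = Π_λ (x − λ)^{k_λ}
where k_λ is the size of the *largest* Jordan block for λ (equivalently, the smallest k with (A − λI)^k v = 0 for every generalised eigenvector v of λ).

  λ = -4: largest Jordan block has size 1, contributing (x + 4)
  λ = 2: largest Jordan block has size 1, contributing (x − 2)

So m_A(x) = (x - 2)*(x + 4) = x^2 + 2*x - 8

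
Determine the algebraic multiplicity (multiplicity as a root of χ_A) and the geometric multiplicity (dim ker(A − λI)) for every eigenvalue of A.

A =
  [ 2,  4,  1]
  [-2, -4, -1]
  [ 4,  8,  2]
λ = 0: alg = 3, geom = 2

Step 1 — factor the characteristic polynomial to read off the algebraic multiplicities:
  χ_A(x) = x^3

Step 2 — compute geometric multiplicities via the rank-nullity identity g(λ) = n − rank(A − λI):
  rank(A − (0)·I) = 1, so dim ker(A − (0)·I) = n − 1 = 2

Summary:
  λ = 0: algebraic multiplicity = 3, geometric multiplicity = 2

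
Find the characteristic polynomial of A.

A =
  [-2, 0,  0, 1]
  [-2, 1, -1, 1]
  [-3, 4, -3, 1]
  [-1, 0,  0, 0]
x^4 + 4*x^3 + 6*x^2 + 4*x + 1

Expanding det(x·I − A) (e.g. by cofactor expansion or by noting that A is similar to its Jordan form J, which has the same characteristic polynomial as A) gives
  χ_A(x) = x^4 + 4*x^3 + 6*x^2 + 4*x + 1
which factors as (x + 1)^4. The eigenvalues (with algebraic multiplicities) are λ = -1 with multiplicity 4.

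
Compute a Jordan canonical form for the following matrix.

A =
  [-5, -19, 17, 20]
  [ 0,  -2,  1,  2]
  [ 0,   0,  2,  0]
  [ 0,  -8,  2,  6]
J_1(-5) ⊕ J_2(2) ⊕ J_1(2)

The characteristic polynomial is
  det(x·I − A) = x^4 - x^3 - 18*x^2 + 52*x - 40 = (x - 2)^3*(x + 5)

Eigenvalues and multiplicities (the geometric multiplicity of λ is n − rank(A − λI), which equals the number of Jordan blocks for λ):
  λ = -5: algebraic multiplicity = 1, geometric multiplicity = 1
  λ = 2: algebraic multiplicity = 3, geometric multiplicity = 2

Determining the block sizes for each eigenvalue:
  λ = -5: one block (gm = 1), so the single block has size am = 1 → block sizes [1]
  λ = 2: 2 blocks summing to 3 forces exactly one block of size 2 and the rest size 1 → block sizes [2, 1]

Assembling the blocks gives a Jordan form
J =
  [-5, 0, 0, 0]
  [ 0, 2, 1, 0]
  [ 0, 0, 2, 0]
  [ 0, 0, 0, 2]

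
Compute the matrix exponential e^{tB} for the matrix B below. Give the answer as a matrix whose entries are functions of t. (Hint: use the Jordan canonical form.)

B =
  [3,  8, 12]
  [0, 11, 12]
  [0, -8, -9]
e^{tB} =
  [exp(3*t), 2*exp(3*t) - 2*exp(-t), 3*exp(3*t) - 3*exp(-t)]
  [0, 3*exp(3*t) - 2*exp(-t), 3*exp(3*t) - 3*exp(-t)]
  [0, -2*exp(3*t) + 2*exp(-t), -2*exp(3*t) + 3*exp(-t)]

Strategy: write B = P · J · P⁻¹ where J is a Jordan canonical form, so e^{tB} = P · e^{tJ} · P⁻¹, and e^{tJ} can be computed block-by-block.

B has Jordan form
J =
  [-1, 0, 0]
  [ 0, 3, 0]
  [ 0, 0, 3]
(up to reordering of blocks).

Per-block formulas:
  For a 1×1 block at λ = 3: exp(t · [3]) = [e^(3t)].
  For a 1×1 block at λ = -1: exp(t · [-1]) = [e^(-1t)].

After assembling e^{tJ} and conjugating by P, we get:

e^{tB} =
  [exp(3*t), 2*exp(3*t) - 2*exp(-t), 3*exp(3*t) - 3*exp(-t)]
  [0, 3*exp(3*t) - 2*exp(-t), 3*exp(3*t) - 3*exp(-t)]
  [0, -2*exp(3*t) + 2*exp(-t), -2*exp(3*t) + 3*exp(-t)]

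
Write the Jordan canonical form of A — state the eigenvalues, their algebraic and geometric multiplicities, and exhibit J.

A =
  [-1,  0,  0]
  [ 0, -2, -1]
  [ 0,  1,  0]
J_2(-1) ⊕ J_1(-1)

The characteristic polynomial is
  det(x·I − A) = x^3 + 3*x^2 + 3*x + 1 = (x + 1)^3

Eigenvalues and multiplicities (the geometric multiplicity of λ is n − rank(A − λI), which equals the number of Jordan blocks for λ):
  λ = -1: algebraic multiplicity = 3, geometric multiplicity = 2

Determining the block sizes for each eigenvalue:
  λ = -1: 2 blocks summing to 3 forces exactly one block of size 2 and the rest size 1 → block sizes [2, 1]

Assembling the blocks gives a Jordan form
J =
  [-1,  1,  0]
  [ 0, -1,  0]
  [ 0,  0, -1]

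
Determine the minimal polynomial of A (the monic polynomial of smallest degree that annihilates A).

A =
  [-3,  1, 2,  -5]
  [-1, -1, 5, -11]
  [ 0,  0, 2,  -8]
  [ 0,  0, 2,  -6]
x^3 + 6*x^2 + 12*x + 8

The characteristic polynomial is χ_A(x) = (x + 2)^4, so the eigenvalues are known. The minimal polynomial is
  m_A(x) = Π_λ (x − λ)^{k_λ}
where k_λ is the size of the *largest* Jordan block for λ (equivalently, the smallest k with (A − λI)^k v = 0 for every generalised eigenvector v of λ).

  λ = -2: largest Jordan block has size 3, contributing (x + 2)^3

So m_A(x) = (x + 2)^3 = x^3 + 6*x^2 + 12*x + 8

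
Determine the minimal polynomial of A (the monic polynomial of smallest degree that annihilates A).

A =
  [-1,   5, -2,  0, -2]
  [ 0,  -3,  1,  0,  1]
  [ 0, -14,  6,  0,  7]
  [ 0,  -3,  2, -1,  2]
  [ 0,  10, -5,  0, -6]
x^3 + 3*x^2 + 3*x + 1

The characteristic polynomial is χ_A(x) = (x + 1)^5, so the eigenvalues are known. The minimal polynomial is
  m_A(x) = Π_λ (x − λ)^{k_λ}
where k_λ is the size of the *largest* Jordan block for λ (equivalently, the smallest k with (A − λI)^k v = 0 for every generalised eigenvector v of λ).

  λ = -1: largest Jordan block has size 3, contributing (x + 1)^3

So m_A(x) = (x + 1)^3 = x^3 + 3*x^2 + 3*x + 1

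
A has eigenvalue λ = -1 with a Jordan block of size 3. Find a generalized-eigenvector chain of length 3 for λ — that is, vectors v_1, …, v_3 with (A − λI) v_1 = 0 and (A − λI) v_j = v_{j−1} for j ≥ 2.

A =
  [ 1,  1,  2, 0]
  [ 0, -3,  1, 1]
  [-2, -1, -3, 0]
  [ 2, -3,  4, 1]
A Jordan chain for λ = -1 of length 3:
v_1 = (-2, 0, 2, -2)ᵀ
v_2 = (1, -2, -1, -3)ᵀ
v_3 = (0, 1, 0, 0)ᵀ

Let N = A − (-1)·I. We want v_3 with N^3 v_3 = 0 but N^2 v_3 ≠ 0; then v_{j-1} := N · v_j for j = 3, …, 2.

Pick v_3 = (0, 1, 0, 0)ᵀ.
Then v_2 = N · v_3 = (1, -2, -1, -3)ᵀ.
Then v_1 = N · v_2 = (-2, 0, 2, -2)ᵀ.

Sanity check: (A − (-1)·I) v_1 = (0, 0, 0, 0)ᵀ = 0. ✓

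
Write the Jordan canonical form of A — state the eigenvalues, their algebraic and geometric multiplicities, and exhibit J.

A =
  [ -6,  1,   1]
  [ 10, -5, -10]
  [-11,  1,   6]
J_2(-5) ⊕ J_1(5)

The characteristic polynomial is
  det(x·I − A) = x^3 + 5*x^2 - 25*x - 125 = (x - 5)*(x + 5)^2

Eigenvalues and multiplicities (the geometric multiplicity of λ is n − rank(A − λI), which equals the number of Jordan blocks for λ):
  λ = -5: algebraic multiplicity = 2, geometric multiplicity = 1
  λ = 5: algebraic multiplicity = 1, geometric multiplicity = 1

Determining the block sizes for each eigenvalue:
  λ = -5: one block (gm = 1), so the single block has size am = 2 → block sizes [2]
  λ = 5: one block (gm = 1), so the single block has size am = 1 → block sizes [1]

Assembling the blocks gives a Jordan form
J =
  [-5,  1, 0]
  [ 0, -5, 0]
  [ 0,  0, 5]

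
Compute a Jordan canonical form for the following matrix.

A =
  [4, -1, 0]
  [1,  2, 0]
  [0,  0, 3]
J_2(3) ⊕ J_1(3)

The characteristic polynomial is
  det(x·I − A) = x^3 - 9*x^2 + 27*x - 27 = (x - 3)^3

Eigenvalues and multiplicities (the geometric multiplicity of λ is n − rank(A − λI), which equals the number of Jordan blocks for λ):
  λ = 3: algebraic multiplicity = 3, geometric multiplicity = 2

Determining the block sizes for each eigenvalue:
  λ = 3: 2 blocks summing to 3 forces exactly one block of size 2 and the rest size 1 → block sizes [2, 1]

Assembling the blocks gives a Jordan form
J =
  [3, 1, 0]
  [0, 3, 0]
  [0, 0, 3]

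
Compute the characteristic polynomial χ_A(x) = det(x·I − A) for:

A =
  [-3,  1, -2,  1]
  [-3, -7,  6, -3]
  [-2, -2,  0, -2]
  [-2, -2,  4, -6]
x^4 + 16*x^3 + 96*x^2 + 256*x + 256

Expanding det(x·I − A) (e.g. by cofactor expansion or by noting that A is similar to its Jordan form J, which has the same characteristic polynomial as A) gives
  χ_A(x) = x^4 + 16*x^3 + 96*x^2 + 256*x + 256
which factors as (x + 4)^4. The eigenvalues (with algebraic multiplicities) are λ = -4 with multiplicity 4.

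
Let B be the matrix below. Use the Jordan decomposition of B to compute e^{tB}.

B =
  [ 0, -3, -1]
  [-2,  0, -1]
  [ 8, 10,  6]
e^{tB} =
  [t^2*exp(2*t) - 2*t*exp(2*t) + exp(2*t), t^2*exp(2*t) - 3*t*exp(2*t), t^2*exp(2*t)/2 - t*exp(2*t)]
  [-2*t*exp(2*t), -2*t*exp(2*t) + exp(2*t), -t*exp(2*t)]
  [-2*t^2*exp(2*t) + 8*t*exp(2*t), -2*t^2*exp(2*t) + 10*t*exp(2*t), -t^2*exp(2*t) + 4*t*exp(2*t) + exp(2*t)]

Strategy: write B = P · J · P⁻¹ where J is a Jordan canonical form, so e^{tB} = P · e^{tJ} · P⁻¹, and e^{tJ} can be computed block-by-block.

B has Jordan form
J =
  [2, 1, 0]
  [0, 2, 1]
  [0, 0, 2]
(up to reordering of blocks).

Per-block formulas:
  For a 3×3 Jordan block J_3(2): exp(t · J_3(2)) = e^(2t)·(I + t·N + (t^2/2)·N^2), where N is the 3×3 nilpotent shift.

After assembling e^{tJ} and conjugating by P, we get:

e^{tB} =
  [t^2*exp(2*t) - 2*t*exp(2*t) + exp(2*t), t^2*exp(2*t) - 3*t*exp(2*t), t^2*exp(2*t)/2 - t*exp(2*t)]
  [-2*t*exp(2*t), -2*t*exp(2*t) + exp(2*t), -t*exp(2*t)]
  [-2*t^2*exp(2*t) + 8*t*exp(2*t), -2*t^2*exp(2*t) + 10*t*exp(2*t), -t^2*exp(2*t) + 4*t*exp(2*t) + exp(2*t)]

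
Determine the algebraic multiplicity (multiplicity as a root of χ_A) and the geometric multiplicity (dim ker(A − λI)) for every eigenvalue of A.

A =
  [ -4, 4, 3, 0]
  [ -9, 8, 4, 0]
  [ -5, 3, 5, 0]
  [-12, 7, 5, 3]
λ = 3: alg = 4, geom = 2

Step 1 — factor the characteristic polynomial to read off the algebraic multiplicities:
  χ_A(x) = (x - 3)^4

Step 2 — compute geometric multiplicities via the rank-nullity identity g(λ) = n − rank(A − λI):
  rank(A − (3)·I) = 2, so dim ker(A − (3)·I) = n − 2 = 2

Summary:
  λ = 3: algebraic multiplicity = 4, geometric multiplicity = 2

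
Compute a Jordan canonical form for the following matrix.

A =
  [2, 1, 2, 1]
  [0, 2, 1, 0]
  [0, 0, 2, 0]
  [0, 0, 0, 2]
J_3(2) ⊕ J_1(2)

The characteristic polynomial is
  det(x·I − A) = x^4 - 8*x^3 + 24*x^2 - 32*x + 16 = (x - 2)^4

Eigenvalues and multiplicities (the geometric multiplicity of λ is n − rank(A − λI), which equals the number of Jordan blocks for λ):
  λ = 2: algebraic multiplicity = 4, geometric multiplicity = 2

Determining the block sizes for each eigenvalue:
  λ = 2: with am = 4 and gm = 2, the partition is not yet determined (e.g. several partitions of 4 into 2 parts exist). Let N = A − (2)·I. Computing rank(N^1) = 2, rank(N^2) = 1, rank(N^3) = 0; the number of blocks of size ≥ j is rank(N^{j−1}) − rank(N^j), giving [2, 1, 1]. So we have 1 block(s) of size 3, 1 block(s) of size 1 → block sizes [3, 1]

Assembling the blocks gives a Jordan form
J =
  [2, 1, 0, 0]
  [0, 2, 1, 0]
  [0, 0, 2, 0]
  [0, 0, 0, 2]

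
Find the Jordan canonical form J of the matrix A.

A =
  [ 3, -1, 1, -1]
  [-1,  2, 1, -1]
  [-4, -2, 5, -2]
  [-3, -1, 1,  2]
J_3(3) ⊕ J_1(3)

The characteristic polynomial is
  det(x·I − A) = x^4 - 12*x^3 + 54*x^2 - 108*x + 81 = (x - 3)^4

Eigenvalues and multiplicities (the geometric multiplicity of λ is n − rank(A − λI), which equals the number of Jordan blocks for λ):
  λ = 3: algebraic multiplicity = 4, geometric multiplicity = 2

Determining the block sizes for each eigenvalue:
  λ = 3: with am = 4 and gm = 2, the partition is not yet determined (e.g. several partitions of 4 into 2 parts exist). Let N = A − (3)·I. Computing rank(N^1) = 2, rank(N^2) = 1, rank(N^3) = 0; the number of blocks of size ≥ j is rank(N^{j−1}) − rank(N^j), giving [2, 1, 1]. So we have 1 block(s) of size 3, 1 block(s) of size 1 → block sizes [3, 1]

Assembling the blocks gives a Jordan form
J =
  [3, 1, 0, 0]
  [0, 3, 1, 0]
  [0, 0, 3, 0]
  [0, 0, 0, 3]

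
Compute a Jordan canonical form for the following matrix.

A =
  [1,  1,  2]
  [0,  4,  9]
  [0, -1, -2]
J_3(1)

The characteristic polynomial is
  det(x·I − A) = x^3 - 3*x^2 + 3*x - 1 = (x - 1)^3

Eigenvalues and multiplicities (the geometric multiplicity of λ is n − rank(A − λI), which equals the number of Jordan blocks for λ):
  λ = 1: algebraic multiplicity = 3, geometric multiplicity = 1

Determining the block sizes for each eigenvalue:
  λ = 1: one block (gm = 1), so the single block has size am = 3 → block sizes [3]

Assembling the blocks gives a Jordan form
J =
  [1, 1, 0]
  [0, 1, 1]
  [0, 0, 1]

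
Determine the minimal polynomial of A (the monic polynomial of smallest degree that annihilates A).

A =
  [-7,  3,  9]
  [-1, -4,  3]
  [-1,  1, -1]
x^3 + 12*x^2 + 48*x + 64

The characteristic polynomial is χ_A(x) = (x + 4)^3, so the eigenvalues are known. The minimal polynomial is
  m_A(x) = Π_λ (x − λ)^{k_λ}
where k_λ is the size of the *largest* Jordan block for λ (equivalently, the smallest k with (A − λI)^k v = 0 for every generalised eigenvector v of λ).

  λ = -4: largest Jordan block has size 3, contributing (x + 4)^3

So m_A(x) = (x + 4)^3 = x^3 + 12*x^2 + 48*x + 64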